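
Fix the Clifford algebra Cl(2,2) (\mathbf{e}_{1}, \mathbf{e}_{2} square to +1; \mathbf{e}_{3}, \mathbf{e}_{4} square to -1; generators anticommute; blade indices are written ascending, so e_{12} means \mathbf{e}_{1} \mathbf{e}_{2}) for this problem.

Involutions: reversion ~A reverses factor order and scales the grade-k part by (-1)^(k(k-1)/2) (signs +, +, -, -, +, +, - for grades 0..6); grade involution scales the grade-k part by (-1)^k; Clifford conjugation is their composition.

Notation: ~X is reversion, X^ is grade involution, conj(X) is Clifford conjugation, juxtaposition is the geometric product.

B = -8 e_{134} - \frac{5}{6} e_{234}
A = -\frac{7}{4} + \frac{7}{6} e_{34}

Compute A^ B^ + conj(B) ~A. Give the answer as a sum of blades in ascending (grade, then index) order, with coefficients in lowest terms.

first term: -\frac{28}{3} e_{1} - \frac{35}{36} e_{2} - 14 e_{134} - \frac{35}{24} e_{234}
second term: -\frac{28}{3} e_{1} - \frac{35}{36} e_{2} + 14 e_{134} + \frac{35}{24} e_{234}
Answer: -\frac{56}{3} e_{1} - \frac{35}{18} e_{2}


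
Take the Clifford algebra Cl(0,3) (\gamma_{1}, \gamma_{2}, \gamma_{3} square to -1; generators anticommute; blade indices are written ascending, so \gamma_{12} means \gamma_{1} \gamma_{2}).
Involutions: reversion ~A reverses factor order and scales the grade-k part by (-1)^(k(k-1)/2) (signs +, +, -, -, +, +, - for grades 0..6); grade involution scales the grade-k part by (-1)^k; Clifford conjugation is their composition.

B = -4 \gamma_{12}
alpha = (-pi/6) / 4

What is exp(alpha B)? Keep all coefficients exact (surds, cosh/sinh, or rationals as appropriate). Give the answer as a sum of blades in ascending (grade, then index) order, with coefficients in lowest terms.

B^2 = (-4)^2*(\gamma_{12})^2 = 16*(-1) = -16 (a basis 2-blade squares to minus the product of its generators' squares).
B^2 = -16 — B^2 < 0, so the exponential closes trigonometrically: l = 4, alpha*l = - \frac{\pi}{6}, so exp(alpha B) = cos(- \frac{\pi}{6}) + (sin(- \frac{\pi}{6})/4)*B = \frac{\sqrt{3}}{2} + (- \frac{1}{8})*B.
Answer: \frac{\sqrt{3}}{2} + \frac{1}{2} \gamma_{12}


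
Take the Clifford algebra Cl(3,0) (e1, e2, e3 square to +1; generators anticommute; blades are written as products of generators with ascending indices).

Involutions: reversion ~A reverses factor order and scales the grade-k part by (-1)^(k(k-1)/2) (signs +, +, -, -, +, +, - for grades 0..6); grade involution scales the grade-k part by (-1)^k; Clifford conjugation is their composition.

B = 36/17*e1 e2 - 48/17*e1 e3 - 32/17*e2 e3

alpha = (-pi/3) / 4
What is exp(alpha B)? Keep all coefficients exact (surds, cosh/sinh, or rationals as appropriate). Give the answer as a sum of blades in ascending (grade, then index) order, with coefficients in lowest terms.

B^2 term by term: the squares give (36/17)^2*(e1 e2)^2 + (-48/17)^2*(e1 e3)^2 + (-32/17)^2*(e2 e3)^2 = 1296/289*(-1) + 2304/289*(-1) + 1024/289*(-1) = -16 (each basis 2-blade squares to minus the product of its generators' squares); cross terms between blades sharing an index anticommute and cancel. So B^2 = -16.
B^2 = -16 — circular case — the even/odd split gives cos and sin: l = 4, alpha*l = -pi/3, so exp(alpha B) = cos(-pi/3) + (sin(-pi/3)/4)*B = 1/2 + (-sqrt(3)/8)*B.
Answer: 1/2 - 9*sqrt(3)/34*e1 e2 + 6*sqrt(3)/17*e1 e3 + 4*sqrt(3)/17*e2 e3


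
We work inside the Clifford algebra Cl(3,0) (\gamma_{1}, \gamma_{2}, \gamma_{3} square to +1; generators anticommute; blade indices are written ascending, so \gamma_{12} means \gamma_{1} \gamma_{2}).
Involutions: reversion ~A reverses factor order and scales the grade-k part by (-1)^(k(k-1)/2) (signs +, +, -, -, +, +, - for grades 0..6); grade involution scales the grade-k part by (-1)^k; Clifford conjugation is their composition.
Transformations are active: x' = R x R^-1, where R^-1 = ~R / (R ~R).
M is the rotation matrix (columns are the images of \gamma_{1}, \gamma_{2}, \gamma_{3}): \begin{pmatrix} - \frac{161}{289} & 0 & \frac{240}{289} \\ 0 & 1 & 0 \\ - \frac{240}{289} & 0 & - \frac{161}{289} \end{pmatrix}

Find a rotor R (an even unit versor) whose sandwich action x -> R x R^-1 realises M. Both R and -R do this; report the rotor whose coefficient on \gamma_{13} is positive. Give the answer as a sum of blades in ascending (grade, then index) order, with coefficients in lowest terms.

Method: write R = a + b12*\gamma_{12} + b13*\gamma_{13} + b23*\gamma_{23} with a^2 + b12^2 + b13^2 + b23^2 = 1 (so R^-1 = ~R). Expanding the columns R e_j ~R gives tr M = 4a^2 - 1 and, from the antisymmetric part, M21 - M12 = -4a*b12, M13 - M31 = 4a*b13, M32 - M23 = -4a*b23.
Here tr M = -\frac{33}{289}, so a^2 = (1 + tr M)/4 = \frac{64}{289} and a = ±\frac{8}{17}. Taking a = \frac{8}{17}: M21 - M12 = 0, M13 - M31 = \frac{480}{289}, M32 - M23 = 0, giving b12 = 0, b13 = \frac{15}{17}, b23 = 0, i.e. R = \frac{8}{17} + \frac{15}{17} \gamma_{13}.
Its \gamma_{13} coefficient is already positive.
Answer: \frac{8}{17} + \frac{15}{17} \gamma_{13}. Key observation: the double cover Spin(3) -> SO(3) sends R and -R to the same matrix (trace -\frac{33}{289} here), so the stated sign of the \gamma_{13} coefficient is what selects one sheet.


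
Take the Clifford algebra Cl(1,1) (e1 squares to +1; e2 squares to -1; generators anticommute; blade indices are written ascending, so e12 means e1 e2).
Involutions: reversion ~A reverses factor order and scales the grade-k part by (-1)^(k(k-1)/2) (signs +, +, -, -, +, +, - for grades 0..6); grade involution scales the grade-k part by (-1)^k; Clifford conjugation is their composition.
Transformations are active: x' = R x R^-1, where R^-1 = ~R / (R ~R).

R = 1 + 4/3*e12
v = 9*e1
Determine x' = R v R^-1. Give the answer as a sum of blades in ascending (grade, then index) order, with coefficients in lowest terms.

~R = 1 - 4/3*e12, and R ~R = -7/9, so R^-1 = ~R / (-7/9).
R v = 9*e1 - 12*e2
Answer: -225/7*e1 + 216/7*e2


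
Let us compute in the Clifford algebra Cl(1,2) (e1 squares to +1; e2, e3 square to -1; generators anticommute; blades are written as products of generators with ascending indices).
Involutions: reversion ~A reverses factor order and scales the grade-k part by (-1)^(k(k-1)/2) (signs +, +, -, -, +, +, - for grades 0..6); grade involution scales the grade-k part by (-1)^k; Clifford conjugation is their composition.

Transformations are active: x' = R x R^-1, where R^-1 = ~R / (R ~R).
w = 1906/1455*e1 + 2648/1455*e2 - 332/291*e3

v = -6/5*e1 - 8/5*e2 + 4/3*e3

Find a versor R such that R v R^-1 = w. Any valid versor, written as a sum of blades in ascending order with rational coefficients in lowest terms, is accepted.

Sketch: the shared square -652/225 makes R = v + w = 32/291*e1 + 64/291*e2 + 56/291*e3 the natural versor; its sandwich fixes that direction, negates (v - w)/2, and sends v to w.
Answer: 32/291*e1 + 64/291*e2 + 56/291*e3


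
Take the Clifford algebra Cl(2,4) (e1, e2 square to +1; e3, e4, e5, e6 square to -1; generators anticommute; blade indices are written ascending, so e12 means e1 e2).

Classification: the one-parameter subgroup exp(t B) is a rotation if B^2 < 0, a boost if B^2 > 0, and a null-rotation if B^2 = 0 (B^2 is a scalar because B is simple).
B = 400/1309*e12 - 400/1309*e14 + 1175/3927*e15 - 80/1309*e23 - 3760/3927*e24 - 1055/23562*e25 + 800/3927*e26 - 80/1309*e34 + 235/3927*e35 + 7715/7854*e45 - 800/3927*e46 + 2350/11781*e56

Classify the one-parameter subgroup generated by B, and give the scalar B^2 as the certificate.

B^2 term by term: the squares give (400/1309)^2*(e12)^2 + (-400/1309)^2*(e14)^2 + (1175/3927)^2*(e15)^2 + (-80/1309)^2*(e23)^2 + (-3760/3927)^2*(e24)^2 + (-1055/23562)^2*(e25)^2 + (800/3927)^2*(e26)^2 + (-80/1309)^2*(e34)^2 + (235/3927)^2*(e35)^2 + (7715/7854)^2*(e45)^2 + (-800/3927)^2*(e46)^2 + (2350/11781)^2*(e56)^2 = 160000/1713481*(-1) + 160000/1713481*(+1) + 1380625/15421329*(+1) + 6400/1713481*(+1) + 14137600/15421329*(+1) + 1113025/555167844*(+1) + 640000/15421329*(+1) + 6400/1713481*(-1) + 55225/15421329*(-1) + 59521225/61685316*(-1) + 640000/15421329*(-1) + 5522500/138791961*(-1) = 0 (each basis 2-blade squares to minus the product of its generators' squares); cross terms between blades sharing an index anticommute and cancel; the commuting (index-disjoint) pairs give grade-4 terms 2*c*c'*(blade product), which cancel blade by blade — e1234: -64000/1713481 + 64000/1713481 = 0; e1235: 188000/5140443 - 188000/5140443 = 0; e1245: 3086000/5140443 - 422000/15421329 - 8836000/15421329 = 0; e1246: -640000/5140443 + 640000/5140443 = 0; e1256: 1880000/15421329 - 1880000/15421329 = 0; e1345: 188000/5140443 - 188000/5140443 = 0; e1456: -1880000/15421329 + 1880000/15421329 = 0; e2345: -617200/5140443 + 1767200/15421329 + 84400/15421329 = 0; e2346: 128000/5140443 - 128000/5140443 = 0; e2356: -376000/15421329 + 376000/15421329 = 0; e2456: -17672000/46263987 - 844000/46263987 + 6172000/15421329 = 0; e3456: -376000/15421329 + 376000/15421329 = 0 — confirming B is simple. So B^2 = 0.
Answer: null-rotation, certificate B^2 = 0. Note: conjugating B changes its blade decomposition but never the scalar B^2 = 0, whose sign settles the classification.


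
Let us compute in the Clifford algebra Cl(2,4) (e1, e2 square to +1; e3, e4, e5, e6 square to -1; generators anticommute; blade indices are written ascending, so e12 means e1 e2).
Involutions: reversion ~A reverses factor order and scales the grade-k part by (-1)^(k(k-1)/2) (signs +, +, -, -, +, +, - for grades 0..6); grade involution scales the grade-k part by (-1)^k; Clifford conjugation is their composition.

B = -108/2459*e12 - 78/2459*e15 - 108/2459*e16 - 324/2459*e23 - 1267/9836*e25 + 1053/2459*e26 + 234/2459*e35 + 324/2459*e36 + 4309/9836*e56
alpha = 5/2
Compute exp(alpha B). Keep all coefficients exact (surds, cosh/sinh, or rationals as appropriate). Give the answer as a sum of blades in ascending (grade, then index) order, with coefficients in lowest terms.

B^2 term by term: the squares give (-108/2459)^2*(e12)^2 + (-78/2459)^2*(e15)^2 + (-108/2459)^2*(e16)^2 + (-324/2459)^2*(e23)^2 + (-1267/9836)^2*(e25)^2 + (1053/2459)^2*(e26)^2 + (234/2459)^2*(e35)^2 + (324/2459)^2*(e36)^2 + (4309/9836)^2*(e56)^2 = 11664/6046681*(-1) + 6084/6046681*(+1) + 11664/6046681*(+1) + 104976/6046681*(+1) + 1605289/96746896*(+1) + 1108809/6046681*(+1) + 54756/6046681*(-1) + 104976/6046681*(-1) + 18567481/96746896*(-1) = 0 (each basis 2-blade squares to minus the product of its generators' squares); cross terms between blades sharing an index anticommute and cancel; the commuting (index-disjoint) pairs give grade-4 terms 2*c*c'*(blade product), which cancel blade by blade — e1235: -50544/6046681 + 50544/6046681 = 0; e1236: -69984/6046681 + 69984/6046681 = 0; e1256: -232686/6046681 + 164268/6046681 + 68418/6046681 = 0; e1356: 50544/6046681 - 50544/6046681 = 0; e2356: -698058/6046681 + 205254/6046681 + 492804/6046681 = 0 — confirming B is simple. So B^2 = 0.
B^2 = 0, so the series truncates immediately: exp(alpha B) = 1 + alpha B (parabolic case).
Answer: 1 - 270/2459*e12 - 195/2459*e15 - 270/2459*e16 - 810/2459*e23 - 6335/19672*e25 + 5265/4918*e26 + 585/2459*e35 + 810/2459*e36 + 21545/19672*e56


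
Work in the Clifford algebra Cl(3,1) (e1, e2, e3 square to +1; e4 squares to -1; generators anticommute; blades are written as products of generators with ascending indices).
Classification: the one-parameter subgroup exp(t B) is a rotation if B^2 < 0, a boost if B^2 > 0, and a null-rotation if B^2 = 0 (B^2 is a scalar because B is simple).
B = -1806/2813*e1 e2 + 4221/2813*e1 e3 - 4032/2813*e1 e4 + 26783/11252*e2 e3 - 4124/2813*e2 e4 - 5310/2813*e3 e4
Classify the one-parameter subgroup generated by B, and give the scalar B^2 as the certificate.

B^2 term by term: the squares give (-1806/2813)^2*(e1 e2)^2 + (4221/2813)^2*(e1 e3)^2 + (-4032/2813)^2*(e1 e4)^2 + (26783/11252)^2*(e2 e3)^2 + (-4124/2813)^2*(e2 e4)^2 + (-5310/2813)^2*(e3 e4)^2 = 3261636/7912969*(-1) + 17816841/7912969*(-1) + 16257024/7912969*(+1) + 717329089/126607504*(-1) + 17007376/7912969*(+1) + 28196100/7912969*(+1) = -9/16 (each basis 2-blade squares to minus the product of its generators' squares); cross terms between blades sharing an index anticommute and cancel; the commuting (index-disjoint) pairs give grade-4 terms 2*c*c'*(blade product), which cancel blade by blade — e1 e2 e3 e4: 19179720/7912969 + 34814808/7912969 - 53994528/7912969 = 0 — confirming B is simple. So B^2 = -9/16.
Answer: rotation, certificate B^2 = -9/16. B^2 = -9/16 is basis-independent, so its sign is the whole story.


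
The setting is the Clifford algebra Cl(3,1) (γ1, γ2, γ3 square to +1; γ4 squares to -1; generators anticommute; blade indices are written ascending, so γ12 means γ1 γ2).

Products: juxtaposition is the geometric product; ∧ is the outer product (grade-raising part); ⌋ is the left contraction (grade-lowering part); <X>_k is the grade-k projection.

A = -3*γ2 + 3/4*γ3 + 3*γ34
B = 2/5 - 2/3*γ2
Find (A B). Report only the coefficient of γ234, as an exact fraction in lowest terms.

step 1: 2 - 6/5*γ2 + 3/10*γ3 + 1/2*γ23 + 6/5*γ34 - 2*γ234
Answer: -2


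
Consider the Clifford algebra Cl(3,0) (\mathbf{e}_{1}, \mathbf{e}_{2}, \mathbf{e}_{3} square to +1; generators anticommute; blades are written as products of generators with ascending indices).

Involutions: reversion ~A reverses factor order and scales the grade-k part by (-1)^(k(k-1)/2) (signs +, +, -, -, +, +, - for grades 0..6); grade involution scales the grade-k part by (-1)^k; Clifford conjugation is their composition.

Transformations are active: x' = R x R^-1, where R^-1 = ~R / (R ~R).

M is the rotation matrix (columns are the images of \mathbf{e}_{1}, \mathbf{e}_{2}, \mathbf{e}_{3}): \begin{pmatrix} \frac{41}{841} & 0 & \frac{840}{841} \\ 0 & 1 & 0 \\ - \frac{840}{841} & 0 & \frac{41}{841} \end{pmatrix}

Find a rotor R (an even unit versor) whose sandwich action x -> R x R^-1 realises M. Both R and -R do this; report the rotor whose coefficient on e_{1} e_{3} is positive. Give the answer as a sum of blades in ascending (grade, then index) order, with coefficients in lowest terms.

Method: write R = a + b12*e_{1} e_{2} + b13*e_{1} e_{3} + b23*e_{2} e_{3} with a^2 + b12^2 + b13^2 + b23^2 = 1 (so R^-1 = ~R). Expanding the columns R e_j ~R gives tr M = 4a^2 - 1 and, from the antisymmetric part, M21 - M12 = -4a*b12, M13 - M31 = 4a*b13, M32 - M23 = -4a*b23.
Here tr M = \frac{923}{841}, so a^2 = (1 + tr M)/4 = \frac{441}{841} and a = ±\frac{21}{29}. Taking a = \frac{21}{29}: M21 - M12 = 0, M13 - M31 = \frac{1680}{841}, M32 - M23 = 0, giving b12 = 0, b13 = \frac{20}{29}, b23 = 0, i.e. R = \frac{21}{29} + \frac{20}{29} e_{1} e_{3}.
Its e_{1} e_{3} coefficient is already positive.
Answer: \frac{21}{29} + \frac{20}{29} e_{1} e_{3}. Uniqueness: Spin(3) -> SO(3) maps R and -R to the same rotation of trace \frac{923}{841}; fixing the sign of the e_{1} e_{3} coefficient removes the ambiguity.


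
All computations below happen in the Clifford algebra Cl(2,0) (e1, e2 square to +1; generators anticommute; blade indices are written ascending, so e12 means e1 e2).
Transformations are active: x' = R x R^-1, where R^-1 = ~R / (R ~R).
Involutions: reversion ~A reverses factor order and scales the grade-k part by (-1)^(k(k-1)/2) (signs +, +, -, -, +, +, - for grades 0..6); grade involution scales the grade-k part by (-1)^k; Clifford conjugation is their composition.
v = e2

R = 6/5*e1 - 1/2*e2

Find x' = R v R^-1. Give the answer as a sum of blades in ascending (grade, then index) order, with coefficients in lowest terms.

~R = 6/5*e1 - 1/2*e2, and R ~R = 169/100, so R^-1 = ~R / (169/100).
R v = -1/2 + 6/5*e12
Answer: -120/169*e1 - 119/169*e2


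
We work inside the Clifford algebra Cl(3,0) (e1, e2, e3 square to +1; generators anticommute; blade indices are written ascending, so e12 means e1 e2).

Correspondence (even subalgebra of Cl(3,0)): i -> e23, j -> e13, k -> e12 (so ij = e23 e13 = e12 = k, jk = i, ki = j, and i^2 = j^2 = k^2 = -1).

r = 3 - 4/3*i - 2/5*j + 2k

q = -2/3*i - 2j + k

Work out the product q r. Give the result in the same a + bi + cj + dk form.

In blades: q = e12 - 2*e13 - 2/3*e23, r = 3 + 2*e12 - 2/5*e13 - 4/3*e23.
Distribute q over r term by term (generator squares from the signature, products reordered to ascending indices): (e12)*r = -2 + 3*e12 - 4/3*e13 + 2/5*e23; (-2*e13)*r = -4/5 - 8/3*e12 - 6*e13 - 4*e23; (-2/3*e23)*r = -8/9 + 4/15*e12 + 4/3*e13 - 2*e23.
Sum: -166/45 + 3/5*e12 - 6*e13 - 28/5*e23; translating back through the correspondence:
Answer: -166/45 - 28/5*i - 6j + 3/5*k


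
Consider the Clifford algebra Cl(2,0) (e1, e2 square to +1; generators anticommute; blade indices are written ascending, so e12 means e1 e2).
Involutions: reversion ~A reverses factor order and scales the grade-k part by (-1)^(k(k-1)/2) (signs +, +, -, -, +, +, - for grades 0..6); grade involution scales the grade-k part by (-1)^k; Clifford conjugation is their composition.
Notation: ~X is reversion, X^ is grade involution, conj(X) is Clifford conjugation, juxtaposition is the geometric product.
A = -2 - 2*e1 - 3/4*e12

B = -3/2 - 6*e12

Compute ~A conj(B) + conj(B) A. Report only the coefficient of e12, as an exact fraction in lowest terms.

first term: -3/2 + 3*e1 - 12*e2 - 105/8*e12
second term: 15/2 + 3*e1 + 12*e2 - 87/8*e12
Answer: -24


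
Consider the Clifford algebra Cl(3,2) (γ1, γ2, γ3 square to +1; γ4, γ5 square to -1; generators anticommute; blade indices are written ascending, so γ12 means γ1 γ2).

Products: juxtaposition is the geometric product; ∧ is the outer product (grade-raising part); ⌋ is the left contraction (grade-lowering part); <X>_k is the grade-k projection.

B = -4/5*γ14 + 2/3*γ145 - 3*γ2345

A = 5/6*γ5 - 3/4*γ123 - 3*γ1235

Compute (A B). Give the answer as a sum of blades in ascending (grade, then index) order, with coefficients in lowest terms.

step 1: -86/9*γ14 - 35/12*γ145 + 1/10*γ234 + 19/10*γ2345
Answer: -86/9*γ14 - 35/12*γ145 + 1/10*γ234 + 19/10*γ2345


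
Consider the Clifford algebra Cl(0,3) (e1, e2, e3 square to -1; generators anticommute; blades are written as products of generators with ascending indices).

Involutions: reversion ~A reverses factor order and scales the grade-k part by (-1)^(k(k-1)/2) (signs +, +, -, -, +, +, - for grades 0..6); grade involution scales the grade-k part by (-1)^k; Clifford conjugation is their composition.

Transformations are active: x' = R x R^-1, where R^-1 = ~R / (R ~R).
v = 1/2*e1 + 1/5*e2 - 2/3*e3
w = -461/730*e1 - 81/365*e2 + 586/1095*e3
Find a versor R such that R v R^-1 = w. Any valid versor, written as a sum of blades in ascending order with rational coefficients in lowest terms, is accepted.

Sketch: the shared square -661/900 makes R = v + w = -48/365*e1 - 8/365*e2 - 48/365*e3 the natural versor; its sandwich fixes that direction, negates (v - w)/2, and sends v to w.
Answer: -48/365*e1 - 8/365*e2 - 48/365*e3


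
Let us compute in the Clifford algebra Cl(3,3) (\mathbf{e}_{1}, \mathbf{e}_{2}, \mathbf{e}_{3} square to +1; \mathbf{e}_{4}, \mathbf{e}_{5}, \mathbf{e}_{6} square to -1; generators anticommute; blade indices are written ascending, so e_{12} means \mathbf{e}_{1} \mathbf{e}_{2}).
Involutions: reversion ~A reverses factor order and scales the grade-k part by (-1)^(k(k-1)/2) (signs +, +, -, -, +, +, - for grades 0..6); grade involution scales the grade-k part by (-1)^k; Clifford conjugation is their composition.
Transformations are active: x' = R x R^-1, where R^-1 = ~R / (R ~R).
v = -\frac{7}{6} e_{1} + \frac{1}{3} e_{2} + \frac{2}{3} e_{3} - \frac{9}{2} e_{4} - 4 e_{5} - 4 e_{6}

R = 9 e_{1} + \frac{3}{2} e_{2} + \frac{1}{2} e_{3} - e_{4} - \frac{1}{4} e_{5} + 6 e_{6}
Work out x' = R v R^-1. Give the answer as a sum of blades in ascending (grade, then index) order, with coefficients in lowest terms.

~R = 9 e_{1} + \frac{3}{2} e_{2} + \frac{1}{2} e_{3} - e_{4} - \frac{1}{4} e_{5} + 6 e_{6}, and R ~R = \frac{743}{16}, so R^-1 = ~R / (\frac{743}{16}).
R v = \frac{53}{6} + \frac{19}{4} e_{12} + \frac{79}{12} e_{13} - \frac{125}{3} e_{14} - \frac{871}{24} e_{15} - 29 e_{16} + \frac{5}{6} e_{23} - \frac{77}{12} e_{24} - \frac{71}{12} e_{25} - 8 e_{26} - \frac{19}{12} e_{34} - \frac{11}{6} e_{35} - 6 e_{36} + \frac{23}{8} e_{45} + 31 e_{46} + 25 e_{56}
Answer: \frac{20465}{4458} e_{1} + \frac{529}{2229} e_{2} - \frac{354}{743} e_{3} + \frac{18365}{4458} e_{4} + \frac{8704}{2229} e_{5} + \frac{4668}{743} e_{6}


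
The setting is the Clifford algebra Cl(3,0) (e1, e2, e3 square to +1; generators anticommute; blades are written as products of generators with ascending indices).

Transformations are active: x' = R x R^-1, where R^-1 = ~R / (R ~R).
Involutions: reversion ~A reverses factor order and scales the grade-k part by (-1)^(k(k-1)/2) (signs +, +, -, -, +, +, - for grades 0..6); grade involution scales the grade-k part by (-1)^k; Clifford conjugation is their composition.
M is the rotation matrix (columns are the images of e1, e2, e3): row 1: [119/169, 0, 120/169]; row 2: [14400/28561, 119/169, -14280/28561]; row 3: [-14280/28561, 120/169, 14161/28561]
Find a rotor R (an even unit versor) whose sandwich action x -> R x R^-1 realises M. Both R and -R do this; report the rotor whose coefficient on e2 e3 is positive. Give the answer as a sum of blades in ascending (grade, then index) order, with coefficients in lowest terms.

Method: write R = a + b12*e1 e2 + b13*e1 e3 + b23*e2 e3 with a^2 + b12^2 + b13^2 + b23^2 = 1 (so R^-1 = ~R). Expanding the columns R e_j ~R gives tr M = 4a^2 - 1 and, from the antisymmetric part, M21 - M12 = -4a*b12, M13 - M31 = 4a*b13, M32 - M23 = -4a*b23.
Here tr M = 54383/28561, so a^2 = (1 + tr M)/4 = 20736/28561 and a = ±144/169. Taking a = 144/169: M21 - M12 = 14400/28561, M13 - M31 = 34560/28561, M32 - M23 = 34560/28561, giving b12 = -25/169, b13 = 60/169, b23 = -60/169, i.e. R = 144/169 - 25/169*e1 e2 + 60/169*e1 e3 - 60/169*e2 e3.
Its e2 e3 coefficient is negative, so report the other preimage -R.
Answer: -144/169 + 25/169*e1 e2 - 60/169*e1 e3 + 60/169*e2 e3. Recall the cover is two-to-one: with M of trace 54383/28561, both preimages act alike, and the stated e2 e3 sign chooses the sheet.


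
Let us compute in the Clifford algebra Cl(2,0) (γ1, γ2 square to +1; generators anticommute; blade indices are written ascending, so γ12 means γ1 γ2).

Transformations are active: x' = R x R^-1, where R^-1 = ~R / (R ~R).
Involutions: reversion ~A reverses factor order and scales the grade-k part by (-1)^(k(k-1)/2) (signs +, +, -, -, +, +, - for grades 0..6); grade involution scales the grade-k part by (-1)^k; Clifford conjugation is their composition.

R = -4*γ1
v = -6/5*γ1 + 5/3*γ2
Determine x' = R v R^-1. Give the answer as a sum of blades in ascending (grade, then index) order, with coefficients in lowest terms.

~R = -4*γ1, and R ~R = 16, so R^-1 = ~R / (16).
R v = 24/5 - 20/3*γ12
Answer: -6/5*γ1 - 5/3*γ2


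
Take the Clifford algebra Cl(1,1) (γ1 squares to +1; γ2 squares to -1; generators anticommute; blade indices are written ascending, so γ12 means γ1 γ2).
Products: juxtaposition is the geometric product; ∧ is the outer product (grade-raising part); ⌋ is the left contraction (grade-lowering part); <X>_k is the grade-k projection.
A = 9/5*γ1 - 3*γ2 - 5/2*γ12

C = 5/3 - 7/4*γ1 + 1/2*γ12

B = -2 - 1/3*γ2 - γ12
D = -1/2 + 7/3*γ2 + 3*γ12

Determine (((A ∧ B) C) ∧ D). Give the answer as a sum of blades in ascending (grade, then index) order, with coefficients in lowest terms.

step 1: -18/5*γ1 + 6*γ2 + 22/5*γ12
step 2: 17/2 - 3*γ1 + 159/10*γ2 + 107/6*γ12
step 3: -17/4 + 3/2*γ1 + 713/60*γ2 + 115/12*γ12
Answer: -17/4 + 3/2*γ1 + 713/60*γ2 + 115/12*γ12


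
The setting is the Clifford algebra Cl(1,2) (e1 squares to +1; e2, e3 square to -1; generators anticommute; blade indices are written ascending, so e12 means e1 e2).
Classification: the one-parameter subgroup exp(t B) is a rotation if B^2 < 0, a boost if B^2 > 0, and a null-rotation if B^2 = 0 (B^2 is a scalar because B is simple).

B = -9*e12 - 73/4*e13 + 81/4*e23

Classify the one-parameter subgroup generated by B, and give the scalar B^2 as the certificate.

B^2 term by term: the squares give (-9)^2*(e12)^2 + (-73/4)^2*(e13)^2 + (81/4)^2*(e23)^2 = 81*(+1) + 5329/16*(+1) + 6561/16*(-1) = 4 (each basis 2-blade squares to minus the product of its generators' squares); cross terms between blades sharing an index anticommute and cancel. So B^2 = 4.
Answer: boost, certificate B^2 = 4. The invariant at work: B^2 = 4 is unchanged by conjugation, hence its sign classifies the subgroup whatever basis B is written in.


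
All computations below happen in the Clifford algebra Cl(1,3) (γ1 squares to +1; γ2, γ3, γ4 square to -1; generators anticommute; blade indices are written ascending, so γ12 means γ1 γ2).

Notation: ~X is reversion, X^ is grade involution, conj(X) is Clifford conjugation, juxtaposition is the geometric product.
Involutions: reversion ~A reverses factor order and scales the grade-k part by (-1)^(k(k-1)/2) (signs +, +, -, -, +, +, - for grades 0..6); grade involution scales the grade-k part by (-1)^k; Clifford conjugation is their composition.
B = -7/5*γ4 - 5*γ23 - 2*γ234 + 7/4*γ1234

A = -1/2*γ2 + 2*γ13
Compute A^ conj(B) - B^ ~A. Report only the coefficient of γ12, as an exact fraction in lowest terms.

first term: -5/2*γ3 + 10*γ12 - 14/5*γ24 + γ34 - 4*γ124 + 147/40*γ134
second term: 5/2*γ3 - 10*γ12 + 21/5*γ24 + γ34 + 4*γ124 - 77/40*γ134
Answer: 20


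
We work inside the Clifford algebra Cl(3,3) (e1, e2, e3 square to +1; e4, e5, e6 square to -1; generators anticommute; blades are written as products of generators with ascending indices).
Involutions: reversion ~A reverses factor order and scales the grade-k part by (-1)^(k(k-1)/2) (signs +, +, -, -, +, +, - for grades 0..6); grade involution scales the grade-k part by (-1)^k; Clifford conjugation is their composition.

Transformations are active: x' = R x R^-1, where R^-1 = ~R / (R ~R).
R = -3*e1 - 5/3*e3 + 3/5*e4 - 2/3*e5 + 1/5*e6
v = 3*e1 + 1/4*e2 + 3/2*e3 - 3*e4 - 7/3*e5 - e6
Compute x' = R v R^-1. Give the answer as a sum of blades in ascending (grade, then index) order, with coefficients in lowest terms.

~R = -3*e1 - 5/3*e3 + 3/5*e4 - 2/3*e5 + 1/5*e6, and R ~R = 164/15, so R^-1 = ~R / (164/15).
R v = -199/18 - 3/4*e1 e2 + 1/2*e1 e3 + 36/5*e1 e4 + 9*e1 e5 + 12/5*e1 e6 + 5/12*e2 e3 - 3/20*e2 e4 + 1/6*e2 e5 - 1/20*e2 e6 + 41/10*e3 e4 + 44/9*e3 e5 + 41/30*e3 e6 - 17/5*e4 e5 + 17/15*e5 e6
Answer: 503/164*e1 - 1/4*e2 + 2761/1476*e3 + 293/164*e4 + 2717/738*e5 + 293/492*e6


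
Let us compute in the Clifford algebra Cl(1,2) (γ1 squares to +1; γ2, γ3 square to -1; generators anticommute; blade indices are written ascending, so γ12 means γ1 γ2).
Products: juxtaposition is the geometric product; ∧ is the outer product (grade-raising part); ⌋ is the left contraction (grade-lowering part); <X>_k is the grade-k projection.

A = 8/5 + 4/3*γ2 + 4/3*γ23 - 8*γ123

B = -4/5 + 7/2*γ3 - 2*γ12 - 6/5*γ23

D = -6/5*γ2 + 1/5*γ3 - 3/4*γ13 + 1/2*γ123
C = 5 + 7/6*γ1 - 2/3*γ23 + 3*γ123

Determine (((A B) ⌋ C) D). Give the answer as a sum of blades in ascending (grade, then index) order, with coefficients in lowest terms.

step 1: 8/25 - 184/15*γ1 - 86/15*γ2 + 116/5*γ3 + 124/5*γ12 - 8/3*γ13 + 42/25*γ23 + 32/5*γ123
step 2: -6928/225 - 14/3*γ1 - 112/15*γ2 + 3176/45*γ3 - 348/5*γ12 - 86/5*γ13 - 2776/75*γ23 + 24/25*γ123
step 3: -959/90 - 8588/75*γ1 + 6709/125*γ2 + 3131/450*γ3 - 64846/1125*γ12 + 6478/375*γ13 + 86/3*γ23 - 500/9*γ123
Answer: -959/90 - 8588/75*γ1 + 6709/125*γ2 + 3131/450*γ3 - 64846/1125*γ12 + 6478/375*γ13 + 86/3*γ23 - 500/9*γ123


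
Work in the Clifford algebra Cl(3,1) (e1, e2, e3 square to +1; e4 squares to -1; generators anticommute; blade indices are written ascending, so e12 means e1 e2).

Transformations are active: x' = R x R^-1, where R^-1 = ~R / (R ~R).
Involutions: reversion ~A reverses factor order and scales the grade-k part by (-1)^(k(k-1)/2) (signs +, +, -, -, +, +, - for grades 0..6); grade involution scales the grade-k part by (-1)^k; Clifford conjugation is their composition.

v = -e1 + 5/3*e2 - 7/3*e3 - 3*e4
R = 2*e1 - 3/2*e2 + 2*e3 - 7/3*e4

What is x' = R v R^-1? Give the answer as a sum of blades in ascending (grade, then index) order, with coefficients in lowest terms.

~R = 2*e1 - 3/2*e2 + 2*e3 - 7/3*e4, and R ~R = 173/36, so R^-1 = ~R / (173/36).
R v = -97/6 + 11/6*e12 - 8/3*e13 - 25/3*e14 + 1/6*e23 + 151/18*e24 - 103/9*e34
Answer: -2155/173*e1 + 4373/519*e2 - 5773/519*e3 + 3235/173*e4


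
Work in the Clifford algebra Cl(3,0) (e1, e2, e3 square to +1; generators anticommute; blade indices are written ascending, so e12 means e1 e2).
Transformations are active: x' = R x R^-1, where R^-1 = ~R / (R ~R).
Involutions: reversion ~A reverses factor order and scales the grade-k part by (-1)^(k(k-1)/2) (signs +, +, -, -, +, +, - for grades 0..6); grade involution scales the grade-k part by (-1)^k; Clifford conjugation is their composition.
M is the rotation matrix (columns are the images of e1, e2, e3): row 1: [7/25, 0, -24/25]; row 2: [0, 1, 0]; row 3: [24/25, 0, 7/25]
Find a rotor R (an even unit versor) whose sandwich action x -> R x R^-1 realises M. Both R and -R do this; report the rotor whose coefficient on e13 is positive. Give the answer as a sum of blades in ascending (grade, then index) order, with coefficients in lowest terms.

Method: write R = a + b12*e12 + b13*e13 + b23*e23 with a^2 + b12^2 + b13^2 + b23^2 = 1 (so R^-1 = ~R). Expanding the columns R e_j ~R gives tr M = 4a^2 - 1 and, from the antisymmetric part, M21 - M12 = -4a*b12, M13 - M31 = 4a*b13, M32 - M23 = -4a*b23.
Here tr M = 39/25, so a^2 = (1 + tr M)/4 = 16/25 and a = ±4/5. Taking a = 4/5: M21 - M12 = 0, M13 - M31 = -48/25, M32 - M23 = 0, giving b12 = 0, b13 = -3/5, b23 = 0, i.e. R = 4/5 - 3/5*e13.
Its e13 coefficient is negative, so report the other preimage -R.
Answer: -4/5 + 3/5*e13. Recall the cover is two-to-one: with M of trace 39/25, both preimages act alike, and the stated e13 sign chooses the sheet.


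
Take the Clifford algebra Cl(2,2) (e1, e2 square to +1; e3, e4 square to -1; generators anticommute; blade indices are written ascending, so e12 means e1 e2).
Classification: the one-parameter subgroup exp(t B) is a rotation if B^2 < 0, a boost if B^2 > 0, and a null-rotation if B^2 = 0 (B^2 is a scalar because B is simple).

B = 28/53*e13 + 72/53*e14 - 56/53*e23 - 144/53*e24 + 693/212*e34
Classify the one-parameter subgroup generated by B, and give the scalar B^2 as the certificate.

B^2 term by term: the squares give (28/53)^2*(e13)^2 + (72/53)^2*(e14)^2 + (-56/53)^2*(e23)^2 + (-144/53)^2*(e24)^2 + (693/212)^2*(e34)^2 = 784/2809*(+1) + 5184/2809*(+1) + 3136/2809*(+1) + 20736/2809*(+1) + 480249/44944*(-1) = -1/16 (each basis 2-blade squares to minus the product of its generators' squares); cross terms between blades sharing an index anticommute and cancel; the commuting (index-disjoint) pairs give grade-4 terms 2*c*c'*(blade product), which cancel blade by blade — e1234: 8064/2809 - 8064/2809 = 0 — confirming B is simple. So B^2 = -1/16.
Answer: rotation, certificate B^2 = -1/16. Check the certificate: B^2 = -1/16, and that sign is decisive whatever form B takes.


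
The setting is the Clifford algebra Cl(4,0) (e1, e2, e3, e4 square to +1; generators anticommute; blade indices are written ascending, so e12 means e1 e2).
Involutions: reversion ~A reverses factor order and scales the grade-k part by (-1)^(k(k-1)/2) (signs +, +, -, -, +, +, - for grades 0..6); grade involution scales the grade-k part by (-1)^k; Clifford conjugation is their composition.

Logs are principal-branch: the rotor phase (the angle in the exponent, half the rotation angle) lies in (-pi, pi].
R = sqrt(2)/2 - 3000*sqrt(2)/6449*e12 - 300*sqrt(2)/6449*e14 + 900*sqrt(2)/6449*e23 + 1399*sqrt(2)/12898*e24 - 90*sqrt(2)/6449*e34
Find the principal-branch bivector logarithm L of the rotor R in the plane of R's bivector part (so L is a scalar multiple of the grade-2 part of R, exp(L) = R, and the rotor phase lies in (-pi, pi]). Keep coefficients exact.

The scalar part of R is sqrt(2)/2, and that scalar determines the rotor phase on the principal branch; recovering the unit plane as bivector-part over sine of the phase gives L = phase * plane.
Concretely: cos(phase) = sqrt(2)/2 gives phase = ±pi/4, and since phase/sin(phase) is even the sign is immaterial: L = (phase/sin(phase)) * <R>_2 = (sqrt(2)*pi/4) * <R>_2.
Answer: -1500*pi/6449*e12 - 150*pi/6449*e14 + 450*pi/6449*e23 + 1399*pi/25796*e24 - 45*pi/6449*e34


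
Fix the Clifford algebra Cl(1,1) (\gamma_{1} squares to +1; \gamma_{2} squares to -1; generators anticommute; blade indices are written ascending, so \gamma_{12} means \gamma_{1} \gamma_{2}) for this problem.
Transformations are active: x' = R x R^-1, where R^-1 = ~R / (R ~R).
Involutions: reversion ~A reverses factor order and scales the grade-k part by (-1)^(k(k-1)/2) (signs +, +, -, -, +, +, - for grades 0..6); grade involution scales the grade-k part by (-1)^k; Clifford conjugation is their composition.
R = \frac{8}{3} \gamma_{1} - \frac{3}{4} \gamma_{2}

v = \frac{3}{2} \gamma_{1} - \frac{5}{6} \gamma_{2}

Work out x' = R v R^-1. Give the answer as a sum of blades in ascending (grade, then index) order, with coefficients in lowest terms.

~R = \frac{8}{3} \gamma_{1} - \frac{3}{4} \gamma_{2}, and R ~R = \frac{943}{144}, so R^-1 = ~R / (\frac{943}{144}).
R v = \frac{27}{8} - \frac{79}{72} \gamma_{12}
Answer: \frac{2355}{1886} \gamma_{1} + \frac{341}{5658} \gamma_{2}


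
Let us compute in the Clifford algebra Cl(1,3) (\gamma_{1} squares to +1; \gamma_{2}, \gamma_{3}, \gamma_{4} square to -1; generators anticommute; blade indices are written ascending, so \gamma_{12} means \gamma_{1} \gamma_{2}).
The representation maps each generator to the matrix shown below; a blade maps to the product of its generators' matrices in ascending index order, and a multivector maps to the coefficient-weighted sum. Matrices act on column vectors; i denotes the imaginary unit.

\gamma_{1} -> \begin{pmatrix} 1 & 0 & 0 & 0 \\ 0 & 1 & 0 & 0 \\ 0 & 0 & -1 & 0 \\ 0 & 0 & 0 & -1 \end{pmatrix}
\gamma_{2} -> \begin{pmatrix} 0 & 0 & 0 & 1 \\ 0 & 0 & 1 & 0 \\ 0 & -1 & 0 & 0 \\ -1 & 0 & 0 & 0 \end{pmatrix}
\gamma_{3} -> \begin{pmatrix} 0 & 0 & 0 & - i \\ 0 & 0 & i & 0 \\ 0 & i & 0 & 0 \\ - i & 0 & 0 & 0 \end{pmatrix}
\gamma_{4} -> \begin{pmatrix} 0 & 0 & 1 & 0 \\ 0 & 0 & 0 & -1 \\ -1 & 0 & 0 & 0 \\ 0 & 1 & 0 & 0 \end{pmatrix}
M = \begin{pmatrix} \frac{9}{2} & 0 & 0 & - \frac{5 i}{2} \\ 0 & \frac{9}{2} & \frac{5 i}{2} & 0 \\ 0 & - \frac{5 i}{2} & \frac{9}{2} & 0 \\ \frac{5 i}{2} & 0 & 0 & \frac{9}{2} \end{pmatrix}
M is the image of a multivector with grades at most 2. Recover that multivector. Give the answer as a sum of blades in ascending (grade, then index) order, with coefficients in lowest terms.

Method: the blade images are trace-orthogonal — tr(rho(e_A) rho(e_B)^-1) = 4 if A = B and 0 otherwise — and rho(e_A)^-1 = (e_A)^2 * rho(e_A) with (e_A)^2 = +1 or -1, so the coefficient of e_A in the preimage is (e_A)^2 * tr(M rho(e_A))/4.
Nonzero projections over blades of grade <= 2: 1: (1)^2 = +1, tr(M 1) = 18, coefficient \frac{9}{2}; \gamma_{13}: (\gamma_{13})^2 = +1, tr(M rho(\gamma_{13})) = 10, coefficient \frac{5}{2}. Every other blade of grade <= 2 projects to 0.
Answer: \frac{9}{2} + \frac{5}{2} \gamma_{13}


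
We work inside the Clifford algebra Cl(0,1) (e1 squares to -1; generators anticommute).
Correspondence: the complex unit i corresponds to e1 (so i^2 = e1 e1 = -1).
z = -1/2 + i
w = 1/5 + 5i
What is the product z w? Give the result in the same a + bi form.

In blades: z = -1/2 + e1, w = 1/5 + 5*e1.
Distribute z over w term by term (generator squares from the signature, products reordered to ascending indices): (-1/2)*w = -1/10 - 5/2*e1; (e1)*w = -5 + 1/5*e1.
Sum: -51/10 - 23/10*e1; translating back through the correspondence:
Answer: -51/10 - 23/10*i


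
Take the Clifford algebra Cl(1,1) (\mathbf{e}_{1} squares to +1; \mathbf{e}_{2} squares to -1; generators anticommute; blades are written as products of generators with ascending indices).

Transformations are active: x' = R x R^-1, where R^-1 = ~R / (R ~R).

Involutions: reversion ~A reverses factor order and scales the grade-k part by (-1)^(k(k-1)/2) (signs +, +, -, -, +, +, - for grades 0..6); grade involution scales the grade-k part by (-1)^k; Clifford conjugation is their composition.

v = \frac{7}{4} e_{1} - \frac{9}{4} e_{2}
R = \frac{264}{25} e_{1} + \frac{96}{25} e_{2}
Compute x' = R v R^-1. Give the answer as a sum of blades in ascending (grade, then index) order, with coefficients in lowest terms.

~R = \frac{264}{25} e_{1} + \frac{96}{25} e_{2}, and R ~R = \frac{12096}{125}, so R^-1 = ~R / (\frac{12096}{125}).
R v = \frac{678}{25} - \frac{762}{25} e_{1} e_{2}
Answer: \frac{1751}{420} e_{1} + \frac{1849}{420} e_{2}


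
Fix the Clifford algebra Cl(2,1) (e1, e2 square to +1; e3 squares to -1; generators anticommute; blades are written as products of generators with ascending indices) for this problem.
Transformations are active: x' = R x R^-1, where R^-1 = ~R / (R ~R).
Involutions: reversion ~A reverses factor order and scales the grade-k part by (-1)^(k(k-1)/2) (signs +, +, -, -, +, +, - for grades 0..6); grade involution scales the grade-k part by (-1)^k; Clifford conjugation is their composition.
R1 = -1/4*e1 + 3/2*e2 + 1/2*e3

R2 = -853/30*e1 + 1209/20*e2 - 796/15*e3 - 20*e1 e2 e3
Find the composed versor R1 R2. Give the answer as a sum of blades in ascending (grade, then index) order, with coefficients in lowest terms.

Distribute over the terms of R1 (each basis-blade product reordered to ascending indices, repeated generators contracted through their squares):
(-1/4*e1) R2 = 853/120 - 1209/80*e1 e2 + 199/15*e1 e3 + 5*e2 e3
(3/2*e2) R2 = 3627/40 + 853/20*e1 e2 + 30*e1 e3 - 398/5*e2 e3
(1/2*e3) R2 = 398/15 + 10*e1 e2 + 853/60*e1 e3 - 1209/40*e2 e3
Summing the partial products and collecting blades:
Answer: 7459/60 + 3003/80*e1 e2 + 3449/60*e1 e3 - 4193/40*e2 e3


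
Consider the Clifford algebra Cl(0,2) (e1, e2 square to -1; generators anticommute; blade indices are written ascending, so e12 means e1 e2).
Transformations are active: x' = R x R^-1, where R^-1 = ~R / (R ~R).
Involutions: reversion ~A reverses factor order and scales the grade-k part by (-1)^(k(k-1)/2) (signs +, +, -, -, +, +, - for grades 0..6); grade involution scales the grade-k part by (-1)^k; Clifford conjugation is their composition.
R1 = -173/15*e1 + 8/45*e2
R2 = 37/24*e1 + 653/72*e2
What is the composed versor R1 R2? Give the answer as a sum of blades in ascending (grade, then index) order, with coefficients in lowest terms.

Distribute over the terms of R1 (each basis-blade product reordered to ascending indices, repeated generators contracted through their squares):
(-173/15*e1) R2 = 6401/360 - 112969/1080*e12
(8/45*e2) R2 = -653/405 - 37/135*e12
Summing the partial products and collecting blades:
Answer: 10477/648 - 839/8*e12


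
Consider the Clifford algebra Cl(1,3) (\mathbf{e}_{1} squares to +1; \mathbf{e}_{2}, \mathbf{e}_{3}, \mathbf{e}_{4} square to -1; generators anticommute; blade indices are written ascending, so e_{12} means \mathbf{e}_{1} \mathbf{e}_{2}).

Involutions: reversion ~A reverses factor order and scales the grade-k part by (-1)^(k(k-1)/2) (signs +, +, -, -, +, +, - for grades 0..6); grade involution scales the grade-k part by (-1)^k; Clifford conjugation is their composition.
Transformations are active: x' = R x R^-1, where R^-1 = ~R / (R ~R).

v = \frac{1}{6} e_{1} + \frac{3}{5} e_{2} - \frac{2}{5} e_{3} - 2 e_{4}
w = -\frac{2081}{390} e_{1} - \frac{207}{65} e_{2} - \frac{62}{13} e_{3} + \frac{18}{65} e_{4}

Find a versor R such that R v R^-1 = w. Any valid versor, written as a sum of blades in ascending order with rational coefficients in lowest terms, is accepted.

Equal squares first: v^2 = w^2 = -\frac{4043}{900}. Then v + w = -\frac{336}{65} e_{1} - \frac{168}{65} e_{2} - \frac{336}{65} e_{3} - \frac{112}{65} e_{4} is a versor taking v to w, provided it is invertible.
Answer: -\frac{336}{65} e_{1} - \frac{168}{65} e_{2} - \frac{336}{65} e_{3} - \frac{112}{65} e_{4}


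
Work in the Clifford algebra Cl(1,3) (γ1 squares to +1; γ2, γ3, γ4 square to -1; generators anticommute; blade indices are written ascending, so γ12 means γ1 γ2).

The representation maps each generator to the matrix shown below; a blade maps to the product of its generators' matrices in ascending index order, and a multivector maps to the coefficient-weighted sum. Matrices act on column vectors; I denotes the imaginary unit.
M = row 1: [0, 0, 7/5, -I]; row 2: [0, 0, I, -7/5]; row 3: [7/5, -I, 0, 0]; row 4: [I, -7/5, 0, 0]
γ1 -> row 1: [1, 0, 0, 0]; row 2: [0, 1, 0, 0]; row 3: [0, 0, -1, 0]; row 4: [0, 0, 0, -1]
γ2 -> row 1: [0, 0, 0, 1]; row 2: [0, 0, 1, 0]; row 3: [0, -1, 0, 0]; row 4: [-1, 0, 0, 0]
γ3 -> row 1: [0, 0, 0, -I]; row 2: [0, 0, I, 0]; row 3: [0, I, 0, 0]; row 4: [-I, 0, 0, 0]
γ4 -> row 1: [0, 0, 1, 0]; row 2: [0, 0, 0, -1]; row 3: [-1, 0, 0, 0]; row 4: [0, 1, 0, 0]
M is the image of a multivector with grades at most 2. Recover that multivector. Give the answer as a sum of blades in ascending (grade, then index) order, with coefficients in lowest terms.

Method: the blade images are trace-orthogonal — tr(rho(e_A) rho(e_B)^-1) = 4 if A = B and 0 otherwise — and rho(e_A)^-1 = (e_A)^2 * rho(e_A) with (e_A)^2 = +1 or -1, so the coefficient of e_A in the preimage is (e_A)^2 * tr(M rho(e_A))/4.
Nonzero projections over blades of grade <= 2: γ13: (γ13)^2 = +1, tr(M rho(γ13)) = 4, coefficient 1; γ14: (γ14)^2 = +1, tr(M rho(γ14)) = 28/5, coefficient 7/5. Every other blade of grade <= 2 projects to 0.
Answer: γ13 + 7/5*γ14
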